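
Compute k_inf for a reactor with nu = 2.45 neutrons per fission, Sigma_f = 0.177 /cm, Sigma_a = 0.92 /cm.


k_inf = nu * Sigma_f / Sigma_a
k_inf = 2.45 * 0.177 / 0.92
k_inf = 0.47136

0.47136


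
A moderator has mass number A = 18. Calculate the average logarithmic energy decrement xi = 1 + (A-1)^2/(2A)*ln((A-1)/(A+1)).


xi = 1 + (A-1)^2/(2A) * ln((A-1)/(A+1))
xi = 1 + (18-1)^2/(2*18) * ln((18-1)/(18 +1))
xi = 0.10711

0.10711


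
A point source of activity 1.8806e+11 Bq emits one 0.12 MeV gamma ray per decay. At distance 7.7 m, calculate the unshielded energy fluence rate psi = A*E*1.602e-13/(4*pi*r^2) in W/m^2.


psi = A * E * 1.602e-13 / (4*pi*r^2)
psi = 1.8806e+11 * 0.12 * 1.602e-13 / (4*pi*7.7^2)
psi = 4.8523e-06 W/m^2

4.8523e-06


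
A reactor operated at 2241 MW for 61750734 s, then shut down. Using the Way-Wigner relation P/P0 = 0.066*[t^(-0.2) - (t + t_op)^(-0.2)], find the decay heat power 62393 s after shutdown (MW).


P/P0 = 0.066 * [t^(-0.2) - (t + t_op)^(-0.2)]
P/P0 = 0.066 * [62393^(-0.2) - (62393 + 61750734)^(-0.2)]
P/P0 = 0.066 * [0.1098937 - 0.02765565] = 0.005427711
P = 2241 * 0.005427711 = 12.164 MW

12.164


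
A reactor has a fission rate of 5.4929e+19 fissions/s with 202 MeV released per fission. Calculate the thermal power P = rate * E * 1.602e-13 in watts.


P = fission_rate * E_MeV * 1.602e-13
P = 5.4929e+19 * 202 * 1.602e-13
P = 1.7775e+09 W

1.7775e+09


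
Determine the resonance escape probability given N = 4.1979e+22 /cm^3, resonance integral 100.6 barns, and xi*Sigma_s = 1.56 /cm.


p = exp(-N * I * 1e-24 / (xi*Sigma_s))
p = exp(-4.1979e+22 * 100.6 * 1e-24 / 1.56)
p = 0.066730

0.066730


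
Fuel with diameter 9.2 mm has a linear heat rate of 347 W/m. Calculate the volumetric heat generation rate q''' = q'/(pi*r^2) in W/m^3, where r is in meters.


r = D / 2 / 1000 = 9.2 / 2 / 1000 = 0.0046 m
q''' = q' / (pi * r^2)
q''' = 347 / (pi * 0.0046^2)
q''' = 5.2199e+06 W/m^3

5.2199e+06


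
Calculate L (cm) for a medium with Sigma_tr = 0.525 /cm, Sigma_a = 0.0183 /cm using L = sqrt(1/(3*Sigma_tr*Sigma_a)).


D = 1 / (3 * Sigma_tr) = 1 / (3 * 0.525) = 0.6349206 cm
L = sqrt(D / Sigma_a)
L = sqrt(0.6349206 / 0.0183)
L = 5.8903 cm

5.8903


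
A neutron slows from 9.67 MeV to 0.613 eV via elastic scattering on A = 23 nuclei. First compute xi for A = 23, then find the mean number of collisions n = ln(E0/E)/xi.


xi = 1 + (A-1)^2/(2A)*ln((A-1)/(A+1)) = 0.08448899 (for A = 23)
n = ln(E0/E) / xi
n = ln(9.67e6 / 0.613) / 0.08448899
n = ln(1.577488e+07) / 0.08448899 = 196.17

196.17


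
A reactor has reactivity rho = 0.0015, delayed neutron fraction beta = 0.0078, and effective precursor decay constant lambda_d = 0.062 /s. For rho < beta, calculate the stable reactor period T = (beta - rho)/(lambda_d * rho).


T = (beta - rho) / (lambda_d * rho)
T = (0.0078 - 0.0015) / (0.062 * 0.0015)
T = 67.742 s

67.742


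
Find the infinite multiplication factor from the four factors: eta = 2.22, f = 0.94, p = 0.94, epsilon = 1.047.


k_inf = eta * f * p * epsilon
k_inf = 2.22 * 0.94 * 0.94 * 1.047
k_inf = 2.0538

2.0538


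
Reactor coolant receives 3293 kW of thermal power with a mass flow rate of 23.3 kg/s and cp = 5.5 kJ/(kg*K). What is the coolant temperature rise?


dT = Q / (m_dot * cp)
dT = 3293 / (23.3 * 5.5)
dT = 25.696 C

25.696


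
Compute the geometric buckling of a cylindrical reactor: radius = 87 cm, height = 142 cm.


B^2 = (2.405/R)^2 + (pi/H)^2
B^2 = (2.405/87)^2 + (pi/142)^2
B^2 = 0.0012536 /cm^2

0.0012536


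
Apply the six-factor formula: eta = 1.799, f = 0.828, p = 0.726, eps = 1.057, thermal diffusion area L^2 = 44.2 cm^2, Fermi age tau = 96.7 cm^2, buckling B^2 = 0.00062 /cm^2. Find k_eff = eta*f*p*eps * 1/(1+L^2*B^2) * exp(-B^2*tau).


k_inf = eta*f*p*eps = 1.799*0.828*0.726*1.057 = 1.143071
P_TNL = 1/(1 + L^2*B^2) = 1/(1 + 44.2*0.00062) = 0.9733269
P_FNL = exp(-B^2*tau) = exp(-0.00062*96.7) = 0.9418079
k_eff = k_inf * P_TNL * P_FNL = 1.143071 * 0.9733269 * 0.9418079
k_eff = 1.0478

1.0478


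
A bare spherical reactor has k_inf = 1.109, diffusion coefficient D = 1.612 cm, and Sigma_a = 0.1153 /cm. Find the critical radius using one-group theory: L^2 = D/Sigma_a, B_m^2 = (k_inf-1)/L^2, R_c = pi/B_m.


L^2 = D / Sigma_a = 1.612 / 0.1153 = 13.98092 cm^2
B_m^2 = (k_inf - 1) / L^2 = (1.109 - 1) / 13.98092 = 0.007796340 /cm^2
For a bare sphere: B_g = pi/R, so R_c = pi / sqrt(B_m^2)
R_c = pi / sqrt(0.007796340) = 35.580 cm

35.580


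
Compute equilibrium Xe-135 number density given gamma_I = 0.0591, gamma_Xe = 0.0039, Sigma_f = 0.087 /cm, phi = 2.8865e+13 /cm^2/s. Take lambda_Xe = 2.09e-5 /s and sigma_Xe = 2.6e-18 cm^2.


Xe_eq = (gamma_I + gamma_Xe) * Sigma_f * phi / (lambda_Xe + sigma_Xe * phi)
Numerator = (0.0591 + 0.0039) * 0.087 * 2.8865e+13 = 1.582091e+11
Denominator = 2.09e-5 + 2.6e-18 * 2.8865e+13 = 9.594900e-05
Xe_eq = 1.582091e+11 / 9.594900e-05 = 1.6489e+15 /cm^3

1.6489e+15


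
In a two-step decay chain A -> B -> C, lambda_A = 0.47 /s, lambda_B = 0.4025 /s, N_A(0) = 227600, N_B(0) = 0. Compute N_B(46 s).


N_B(t) = lambda_A * N_A0 / (lambda_B - lambda_A) * [exp(-lambda_A*t) - exp(-lambda_B*t)]
exp(-0.47*46) = 4.078996e-10; exp(-0.4025*46) = 9.099922e-09
N_B = 0.47 * 227600 / (0.4025 - 0.47) * (4.078996e-10 - 9.099922e-09)
N_B = 0.013775

0.013775


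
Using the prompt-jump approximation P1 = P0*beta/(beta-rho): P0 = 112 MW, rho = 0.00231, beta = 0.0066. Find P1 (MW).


P1/P0 = beta / (beta - rho)
P1/P0 = 0.0066 / (0.0066 - 0.00231) = 1.538462
P1 = 112 * 1.538462 = 172.31 MW

172.31


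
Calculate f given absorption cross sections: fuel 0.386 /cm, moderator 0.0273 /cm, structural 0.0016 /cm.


f = Sigma_a_fuel / (Sigma_a_fuel + Sigma_a_mod + Sigma_a_other)
f = 0.386 / (0.386 + 0.0273 + 0.0016)
f = 0.93034

0.93034


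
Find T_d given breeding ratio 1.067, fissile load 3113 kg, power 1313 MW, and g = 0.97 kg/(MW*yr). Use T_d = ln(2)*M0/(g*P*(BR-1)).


Breeding gain G = BR - 1 = 1.067 - 1 = 0.067
Fissile production rate = g * P * G = 0.97 * 1313 * 0.067 = 85.33187 kg/yr
T_d = ln(2) * M0 / (g * P * G)
T_d = ln(2) * 3113 / 85.33187 = 25.287 yr

25.287


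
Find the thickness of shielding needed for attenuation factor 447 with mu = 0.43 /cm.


x = ln(factor) / mu
x = ln(447) / 0.43
x = 14.192 cm

14.192


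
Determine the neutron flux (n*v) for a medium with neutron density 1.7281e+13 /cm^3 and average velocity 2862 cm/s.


phi = n * v
phi = 1.7281e+13 * 2862
phi = 4.9458e+16 /cm^2/s

4.9458e+16


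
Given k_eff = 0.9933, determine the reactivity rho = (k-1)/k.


rho = (k_eff - 1) / k_eff
rho = (0.9933 - 1) / 0.9933
rho = -0.0067452

-0.0067452


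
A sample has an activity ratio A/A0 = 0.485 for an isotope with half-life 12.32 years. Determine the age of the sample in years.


lambda = ln(2) / t_half = ln(2) / 12.32 = 0.05626195 /yr
t = -ln(A/A0) / lambda
t = -ln(0.485) / 0.05626195
t = 12.861 yr

12.861


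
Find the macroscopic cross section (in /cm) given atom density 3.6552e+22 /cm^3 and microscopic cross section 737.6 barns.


Sigma = N * sigma_barns * 1e-24
Sigma = 3.6552e+22 * 737.6 * 1e-24
Sigma = 26.961 /cm

26.961


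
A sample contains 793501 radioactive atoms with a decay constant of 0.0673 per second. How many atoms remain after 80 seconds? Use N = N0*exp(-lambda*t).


N = N0 * exp(-lambda * t)
N = 793501 * exp(-0.0673 * 80)
N = 3641.7

3641.7


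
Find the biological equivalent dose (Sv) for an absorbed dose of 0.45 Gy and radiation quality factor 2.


H = D * Q
H = 0.45 * 2
H = 0.90000 Sv

0.90000


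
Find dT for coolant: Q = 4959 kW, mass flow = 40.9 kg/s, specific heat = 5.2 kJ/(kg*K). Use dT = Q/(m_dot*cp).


dT = Q / (m_dot * cp)
dT = 4959 / (40.9 * 5.2)
dT = 23.317 C

23.317


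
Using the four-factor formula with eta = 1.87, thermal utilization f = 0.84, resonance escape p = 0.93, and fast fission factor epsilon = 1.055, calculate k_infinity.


k_inf = eta * f * p * epsilon
k_inf = 1.87 * 0.84 * 0.93 * 1.055
k_inf = 1.5412

1.5412


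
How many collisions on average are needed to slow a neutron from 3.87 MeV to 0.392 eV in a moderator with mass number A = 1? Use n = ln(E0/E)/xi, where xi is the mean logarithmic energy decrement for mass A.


xi = 1 + (A-1)^2/(2A)*ln((A-1)/(A+1)) = 1 (for A = 1)
n = ln(E0/E) / xi
n = ln(3.87e6 / 0.392) / 1
n = ln(9.872449e+06) / 1 = 16.105

16.105


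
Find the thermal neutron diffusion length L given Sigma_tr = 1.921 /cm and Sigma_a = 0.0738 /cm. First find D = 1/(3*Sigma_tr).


D = 1 / (3 * Sigma_tr) = 1 / (3 * 1.921) = 0.1735207 cm
L = sqrt(D / Sigma_a)
L = sqrt(0.1735207 / 0.0738)
L = 1.5334 cm

1.5334


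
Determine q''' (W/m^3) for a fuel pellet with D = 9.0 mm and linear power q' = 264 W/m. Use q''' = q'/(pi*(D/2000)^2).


r = D / 2 / 1000 = 9.0 / 2 / 1000 = 0.0045 m
q''' = q' / (pi * r^2)
q''' = 264 / (pi * 0.0045^2)
q''' = 4.1498e+06 W/m^3

4.1498e+06


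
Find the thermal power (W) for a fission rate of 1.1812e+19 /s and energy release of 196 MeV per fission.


P = fission_rate * E_MeV * 1.602e-13
P = 1.1812e+19 * 196 * 1.602e-13
P = 3.7089e+08 W

3.7089e+08


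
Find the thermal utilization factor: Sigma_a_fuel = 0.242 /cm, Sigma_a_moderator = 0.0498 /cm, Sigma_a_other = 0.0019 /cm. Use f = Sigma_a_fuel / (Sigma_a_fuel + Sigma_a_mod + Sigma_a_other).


f = Sigma_a_fuel / (Sigma_a_fuel + Sigma_a_mod + Sigma_a_other)
f = 0.242 / (0.242 + 0.0498 + 0.0019)
f = 0.82397

0.82397


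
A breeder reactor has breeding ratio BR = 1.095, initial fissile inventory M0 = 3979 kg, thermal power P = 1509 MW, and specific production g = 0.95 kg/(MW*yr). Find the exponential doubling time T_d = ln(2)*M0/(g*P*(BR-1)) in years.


Breeding gain G = BR - 1 = 1.095 - 1 = 0.095
Fissile production rate = g * P * G = 0.95 * 1509 * 0.095 = 136.18725 kg/yr
T_d = ln(2) * M0 / (g * P * G)
T_d = ln(2) * 3979 / 136.18725 = 20.252 yr

20.252


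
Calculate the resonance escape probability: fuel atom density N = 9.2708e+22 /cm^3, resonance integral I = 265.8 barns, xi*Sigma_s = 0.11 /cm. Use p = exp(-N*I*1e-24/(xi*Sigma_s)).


p = exp(-N * I * 1e-24 / (xi*Sigma_s))
p = exp(-9.2708e+22 * 265.8 * 1e-24 / 0.11)
p = 5.1402e-98

5.1402e-98


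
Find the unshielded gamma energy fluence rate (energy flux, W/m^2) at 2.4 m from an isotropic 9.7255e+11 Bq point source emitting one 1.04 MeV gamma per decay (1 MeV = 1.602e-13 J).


psi = A * E * 1.602e-13 / (4*pi*r^2)
psi = 9.7255e+11 * 1.04 * 1.602e-13 / (4*pi*2.4^2)
psi = 0.0022386 W/m^2

0.0022386


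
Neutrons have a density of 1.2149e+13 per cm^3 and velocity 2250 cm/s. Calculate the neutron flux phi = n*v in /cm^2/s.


phi = n * v
phi = 1.2149e+13 * 2250
phi = 2.7335e+16 /cm^2/s

2.7335e+16


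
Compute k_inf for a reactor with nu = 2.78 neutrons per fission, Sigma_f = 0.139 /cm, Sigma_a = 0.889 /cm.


k_inf = nu * Sigma_f / Sigma_a
k_inf = 2.78 * 0.139 / 0.889
k_inf = 0.43467

0.43467


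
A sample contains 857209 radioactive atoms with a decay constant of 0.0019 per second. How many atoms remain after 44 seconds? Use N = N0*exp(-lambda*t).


N = N0 * exp(-lambda * t)
N = 857209 * exp(-0.0019 * 44)
N = 788460

788460


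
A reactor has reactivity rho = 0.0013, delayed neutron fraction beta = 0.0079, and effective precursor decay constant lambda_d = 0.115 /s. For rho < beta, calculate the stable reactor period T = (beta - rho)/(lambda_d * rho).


T = (beta - rho) / (lambda_d * rho)
T = (0.0079 - 0.0013) / (0.115 * 0.0013)
T = 44.147 s

44.147


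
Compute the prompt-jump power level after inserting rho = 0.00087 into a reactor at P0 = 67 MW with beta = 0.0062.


P1/P0 = beta / (beta - rho)
P1/P0 = 0.0062 / (0.0062 - 0.00087) = 1.163227
P1 = 67 * 1.163227 = 77.936 MW

77.936


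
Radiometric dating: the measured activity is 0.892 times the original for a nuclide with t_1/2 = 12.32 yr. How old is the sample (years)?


lambda = ln(2) / t_half = ln(2) / 12.32 = 0.05626195 /yr
t = -ln(A/A0) / lambda
t = -ln(0.892) / 0.05626195
t = 2.0314 yr

2.0314


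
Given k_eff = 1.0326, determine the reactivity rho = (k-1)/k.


rho = (k_eff - 1) / k_eff
rho = (1.0326 - 1) / 1.0326
rho = 0.031571

0.031571


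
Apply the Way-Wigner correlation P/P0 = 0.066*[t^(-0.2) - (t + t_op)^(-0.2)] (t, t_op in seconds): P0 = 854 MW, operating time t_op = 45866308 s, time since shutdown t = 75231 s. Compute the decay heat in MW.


P/P0 = 0.066 * [t^(-0.2) - (t + t_op)^(-0.2)]
P/P0 = 0.066 * [75231^(-0.2) - (75231 + 45866308)^(-0.2)]
P/P0 = 0.066 * [0.1058573 - 0.02934667] = 0.005049702
P = 854 * 0.005049702 = 4.3124 MW

4.3124


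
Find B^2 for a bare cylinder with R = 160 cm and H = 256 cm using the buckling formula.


B^2 = (2.405/R)^2 + (pi/H)^2
B^2 = (2.405/160)^2 + (pi/256)^2
B^2 = 3.7654e-04 /cm^2

3.7654e-04


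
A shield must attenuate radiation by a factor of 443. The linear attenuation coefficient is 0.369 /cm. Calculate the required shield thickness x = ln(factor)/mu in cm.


x = ln(factor) / mu
x = ln(443) / 0.369
x = 16.514 cm

16.514


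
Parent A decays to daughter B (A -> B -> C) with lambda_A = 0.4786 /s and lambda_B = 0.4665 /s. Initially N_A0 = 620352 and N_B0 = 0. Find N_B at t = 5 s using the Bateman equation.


N_B(t) = lambda_A * N_A0 / (lambda_B - lambda_A) * [exp(-lambda_A*t) - exp(-lambda_B*t)]
exp(-0.4786*5) = 0.09135521; exp(-0.4665*5) = 0.09705281
N_B = 0.4786 * 620352 / (0.4665 - 0.4786) * (0.09135521 - 0.09705281)
N_B = 139803

139803


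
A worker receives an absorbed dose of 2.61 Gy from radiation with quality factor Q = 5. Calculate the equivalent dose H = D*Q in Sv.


H = D * Q
H = 2.61 * 5
H = 13.050 Sv

13.050


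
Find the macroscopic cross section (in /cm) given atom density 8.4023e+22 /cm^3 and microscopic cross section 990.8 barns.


Sigma = N * sigma_barns * 1e-24
Sigma = 8.4023e+22 * 990.8 * 1e-24
Sigma = 83.250 /cm

83.250


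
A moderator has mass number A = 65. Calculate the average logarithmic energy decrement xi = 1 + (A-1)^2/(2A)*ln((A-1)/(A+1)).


xi = 1 + (A-1)^2/(2A) * ln((A-1)/(A+1))
xi = 1 + (65-1)^2/(2*65) * ln((65-1)/(65 +1))
xi = 0.030456

0.030456


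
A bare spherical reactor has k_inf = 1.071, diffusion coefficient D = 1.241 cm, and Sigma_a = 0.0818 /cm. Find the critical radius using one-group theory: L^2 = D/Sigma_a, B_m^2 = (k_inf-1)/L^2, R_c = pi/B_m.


L^2 = D / Sigma_a = 1.241 / 0.0818 = 15.17115 cm^2
B_m^2 = (k_inf - 1) / L^2 = (1.071 - 1) / 15.17115 = 0.004679935 /cm^2
For a bare sphere: B_g = pi/R, so R_c = pi / sqrt(B_m^2)
R_c = pi / sqrt(0.004679935) = 45.923 cm

45.923


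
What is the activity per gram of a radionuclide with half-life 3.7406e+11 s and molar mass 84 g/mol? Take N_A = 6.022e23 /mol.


lambda = ln(2) / t_half = ln(2) / 3.7406e+11 = 1.853037e-12 /s
SA = lambda * N_A / M
SA = 1.853037e-12 * 6.022e23 / 84
SA = 1.3285e+10 Bq/g

1.3285e+10


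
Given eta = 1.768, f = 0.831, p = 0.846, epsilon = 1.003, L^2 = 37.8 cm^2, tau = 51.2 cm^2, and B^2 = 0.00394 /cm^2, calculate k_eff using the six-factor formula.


k_inf = eta*f*p*eps = 1.768*0.831*0.846*1.003 = 1.246679
P_TNL = 1/(1 + L^2*B^2) = 1/(1 + 37.8*0.00394) = 0.8703735
P_FNL = exp(-B^2*tau) = exp(-0.00394*51.2) = 0.8173172
k_eff = k_inf * P_TNL * P_FNL = 1.246679 * 0.8703735 * 0.8173172
k_eff = 0.88685

0.88685


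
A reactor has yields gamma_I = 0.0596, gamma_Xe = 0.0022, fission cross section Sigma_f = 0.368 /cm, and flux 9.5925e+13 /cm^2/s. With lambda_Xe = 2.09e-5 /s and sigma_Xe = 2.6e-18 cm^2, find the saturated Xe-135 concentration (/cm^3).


Xe_eq = (gamma_I + gamma_Xe) * Sigma_f * phi / (lambda_Xe + sigma_Xe * phi)
Numerator = (0.0596 + 0.0022) * 0.368 * 9.5925e+13 = 2.181565e+12
Denominator = 2.09e-5 + 2.6e-18 * 9.5925e+13 = 2.703050e-04
Xe_eq = 2.181565e+12 / 2.703050e-04 = 8.0708e+15 /cm^3

8.0708e+15


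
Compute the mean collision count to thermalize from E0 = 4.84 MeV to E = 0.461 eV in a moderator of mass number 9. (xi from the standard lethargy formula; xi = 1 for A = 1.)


xi = 1 + (A-1)^2/(2A)*ln((A-1)/(A+1)) = 0.2066007 (for A = 9)
n = ln(E0/E) / xi
n = ln(4.84e6 / 0.461) / 0.2066007
n = ln(1.049892e+07) / 0.2066007 = 78.251

78.251


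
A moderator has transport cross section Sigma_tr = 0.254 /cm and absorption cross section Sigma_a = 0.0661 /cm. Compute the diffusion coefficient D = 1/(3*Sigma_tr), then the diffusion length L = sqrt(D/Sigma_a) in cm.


D = 1 / (3 * Sigma_tr) = 1 / (3 * 0.254) = 1.312336 cm
L = sqrt(D / Sigma_a)
L = sqrt(1.312336 / 0.0661)
L = 4.4558 cm

4.4558


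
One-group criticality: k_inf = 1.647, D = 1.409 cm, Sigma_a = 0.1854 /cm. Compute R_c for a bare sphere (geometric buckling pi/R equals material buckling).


L^2 = D / Sigma_a = 1.409 / 0.1854 = 7.599784 cm^2
B_m^2 = (k_inf - 1) / L^2 = (1.647 - 1) / 7.599784 = 0.08513400 /cm^2
For a bare sphere: B_g = pi/R, so R_c = pi / sqrt(B_m^2)
R_c = pi / sqrt(0.08513400) = 10.767 cm

10.767


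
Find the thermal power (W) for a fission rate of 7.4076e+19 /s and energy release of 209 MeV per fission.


P = fission_rate * E_MeV * 1.602e-13
P = 7.4076e+19 * 209 * 1.602e-13
P = 2.4802e+09 W

2.4802e+09


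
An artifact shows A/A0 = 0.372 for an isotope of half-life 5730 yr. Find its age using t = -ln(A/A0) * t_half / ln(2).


lambda = ln(2) / t_half = ln(2) / 5730 = 1.209681e-04 /yr
t = -ln(A/A0) / lambda
t = -ln(0.372) / 1.209681e-04
t = 8174.6 yr

8174.6


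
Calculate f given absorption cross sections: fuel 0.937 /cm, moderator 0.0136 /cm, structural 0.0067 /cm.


f = Sigma_a_fuel / (Sigma_a_fuel + Sigma_a_mod + Sigma_a_other)
f = 0.937 / (0.937 + 0.0136 + 0.0067)
f = 0.97879

0.97879


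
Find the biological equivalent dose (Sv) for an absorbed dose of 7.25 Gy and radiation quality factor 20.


H = D * Q
H = 7.25 * 20
H = 145.00 Sv

145.00


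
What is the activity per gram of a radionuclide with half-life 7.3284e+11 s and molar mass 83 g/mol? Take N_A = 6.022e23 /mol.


lambda = ln(2) / t_half = ln(2) / 7.3284e+11 = 9.458370e-13 /s
SA = lambda * N_A / M
SA = 9.458370e-13 * 6.022e23 / 83
SA = 6.8624e+09 Bq/g

6.8624e+09


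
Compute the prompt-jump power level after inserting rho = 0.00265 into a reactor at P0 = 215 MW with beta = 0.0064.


P1/P0 = beta / (beta - rho)
P1/P0 = 0.0064 / (0.0064 - 0.00265) = 1.706667
P1 = 215 * 1.706667 = 366.93 MW

366.93


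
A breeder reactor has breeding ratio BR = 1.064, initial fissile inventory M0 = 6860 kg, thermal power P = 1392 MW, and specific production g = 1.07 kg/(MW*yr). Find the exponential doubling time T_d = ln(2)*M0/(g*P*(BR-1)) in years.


Breeding gain G = BR - 1 = 1.064 - 1 = 0.064
Fissile production rate = g * P * G = 1.07 * 1392 * 0.064 = 95.32416 kg/yr
T_d = ln(2) * M0 / (g * P * G)
T_d = ln(2) * 6860 / 95.32416 = 49.882 yr

49.882


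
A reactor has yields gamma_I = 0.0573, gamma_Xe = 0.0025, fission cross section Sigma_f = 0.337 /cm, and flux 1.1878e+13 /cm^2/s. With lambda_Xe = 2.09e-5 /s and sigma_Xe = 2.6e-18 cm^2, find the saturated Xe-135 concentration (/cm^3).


Xe_eq = (gamma_I + gamma_Xe) * Sigma_f * phi / (lambda_Xe + sigma_Xe * phi)
Numerator = (0.0573 + 0.0025) * 0.337 * 1.1878e+13 = 2.393726e+11
Denominator = 2.09e-5 + 2.6e-18 * 1.1878e+13 = 5.178280e-05
Xe_eq = 2.393726e+11 / 5.178280e-05 = 4.6226e+15 /cm^3

4.6226e+15


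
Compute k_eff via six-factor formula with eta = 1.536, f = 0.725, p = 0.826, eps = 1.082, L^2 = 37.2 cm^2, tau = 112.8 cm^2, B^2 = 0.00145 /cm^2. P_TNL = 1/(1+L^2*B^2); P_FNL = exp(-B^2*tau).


k_inf = eta*f*p*eps = 1.536*0.725*0.826*1.082 = 0.9952600
P_TNL = 1/(1 + L^2*B^2) = 1/(1 + 37.2*0.00145) = 0.9488206
P_FNL = exp(-B^2*tau) = exp(-0.00145*112.8) = 0.8491156
k_eff = k_inf * P_TNL * P_FNL = 0.9952600 * 0.9488206 * 0.8491156
k_eff = 0.80184

0.80184


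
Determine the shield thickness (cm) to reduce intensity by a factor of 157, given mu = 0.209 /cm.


x = ln(factor) / mu
x = ln(157) / 0.209
x = 24.193 cm

24.193


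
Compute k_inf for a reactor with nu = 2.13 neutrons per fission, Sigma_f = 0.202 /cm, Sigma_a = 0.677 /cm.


k_inf = nu * Sigma_f / Sigma_a
k_inf = 2.13 * 0.202 / 0.677
k_inf = 0.63554

0.63554


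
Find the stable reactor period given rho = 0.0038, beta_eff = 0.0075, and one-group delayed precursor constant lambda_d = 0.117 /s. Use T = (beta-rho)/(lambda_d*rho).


T = (beta - rho) / (lambda_d * rho)
T = (0.0075 - 0.0038) / (0.117 * 0.0038)
T = 8.3221 s

8.3221


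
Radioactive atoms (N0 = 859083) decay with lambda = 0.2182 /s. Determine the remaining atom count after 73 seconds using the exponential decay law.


N = N0 * exp(-lambda * t)
N = 859083 * exp(-0.2182 * 73)
N = 0.10383

0.10383


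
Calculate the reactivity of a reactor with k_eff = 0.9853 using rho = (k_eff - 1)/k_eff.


rho = (k_eff - 1) / k_eff
rho = (0.9853 - 1) / 0.9853
rho = -0.014919

-0.014919


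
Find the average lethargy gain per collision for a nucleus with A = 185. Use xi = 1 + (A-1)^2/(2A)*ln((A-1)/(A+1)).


xi = 1 + (A-1)^2/(2A) * ln((A-1)/(A+1))
xi = 1 + (185-1)^2/(2*185) * ln((185-1)/(185 +1))
xi = 0.010772

0.010772


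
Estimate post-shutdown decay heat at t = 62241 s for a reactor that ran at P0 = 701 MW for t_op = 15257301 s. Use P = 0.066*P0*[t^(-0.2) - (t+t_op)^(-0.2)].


P/P0 = 0.066 * [t^(-0.2) - (t + t_op)^(-0.2)]
P/P0 = 0.066 * [62241^(-0.2) - (62241 + 15257301)^(-0.2)]
P/P0 = 0.066 * [0.1099473 - 0.03655534] = 0.004843869
P = 701 * 0.004843869 = 3.3956 MW

3.3956


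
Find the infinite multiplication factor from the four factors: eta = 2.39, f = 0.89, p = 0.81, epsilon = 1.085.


k_inf = eta * f * p * epsilon
k_inf = 2.39 * 0.89 * 0.81 * 1.085
k_inf = 1.8694

1.8694


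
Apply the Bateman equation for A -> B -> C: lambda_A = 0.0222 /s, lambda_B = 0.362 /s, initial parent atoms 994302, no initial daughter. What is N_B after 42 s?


N_B(t) = lambda_A * N_A0 / (lambda_B - lambda_A) * [exp(-lambda_A*t) - exp(-lambda_B*t)]
exp(-0.0222*42) = 0.3936079; exp(-0.362*42) = 2.494518e-07
N_B = 0.0222 * 994302 / (0.362 - 0.0222) * (0.3936079 - 2.494518e-07)
N_B = 25569

25569


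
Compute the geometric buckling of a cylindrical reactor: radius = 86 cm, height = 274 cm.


B^2 = (2.405/R)^2 + (pi/H)^2
B^2 = (2.405/86)^2 + (pi/274)^2
B^2 = 9.1351e-04 /cm^2

9.1351e-04


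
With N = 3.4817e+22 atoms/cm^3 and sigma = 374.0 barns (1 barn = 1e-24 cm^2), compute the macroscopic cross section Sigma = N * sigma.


Sigma = N * sigma_barns * 1e-24
Sigma = 3.4817e+22 * 374.0 * 1e-24
Sigma = 13.022 /cm

13.022


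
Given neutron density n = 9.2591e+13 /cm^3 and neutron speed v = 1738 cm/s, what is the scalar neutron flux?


phi = n * v
phi = 9.2591e+13 * 1738
phi = 1.6092e+17 /cm^2/s

1.6092e+17


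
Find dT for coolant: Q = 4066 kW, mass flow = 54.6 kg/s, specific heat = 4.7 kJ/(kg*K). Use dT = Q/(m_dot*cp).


dT = Q / (m_dot * cp)
dT = 4066 / (54.6 * 4.7)
dT = 15.844 C

15.844


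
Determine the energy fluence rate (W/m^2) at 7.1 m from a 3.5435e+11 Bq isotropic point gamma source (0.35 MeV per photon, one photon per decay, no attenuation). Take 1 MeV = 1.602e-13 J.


psi = A * E * 1.602e-13 / (4*pi*r^2)
psi = 3.5435e+11 * 0.35 * 1.602e-13 / (4*pi*7.1^2)
psi = 3.1364e-05 W/m^2

3.1364e-05


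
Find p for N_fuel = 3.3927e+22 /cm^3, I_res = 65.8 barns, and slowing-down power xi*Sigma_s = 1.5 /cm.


p = exp(-N * I * 1e-24 / (xi*Sigma_s))
p = exp(-3.3927e+22 * 65.8 * 1e-24 / 1.5)
p = 0.22576

0.22576


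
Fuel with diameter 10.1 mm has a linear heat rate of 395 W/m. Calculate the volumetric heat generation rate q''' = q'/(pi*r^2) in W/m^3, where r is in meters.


r = D / 2 / 1000 = 10.1 / 2 / 1000 = 0.00505 m
q''' = q' / (pi * r^2)
q''' = 395 / (pi * 0.00505^2)
q''' = 4.9302e+06 W/m^3

4.9302e+06


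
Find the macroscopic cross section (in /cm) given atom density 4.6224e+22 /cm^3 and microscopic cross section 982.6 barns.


Sigma = N * sigma_barns * 1e-24
Sigma = 4.6224e+22 * 982.6 * 1e-24
Sigma = 45.420 /cm

45.420


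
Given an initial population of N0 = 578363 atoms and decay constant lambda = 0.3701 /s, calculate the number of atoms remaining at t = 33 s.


N = N0 * exp(-lambda * t)
N = 578363 * exp(-0.3701 * 33)
N = 2.8710

2.8710


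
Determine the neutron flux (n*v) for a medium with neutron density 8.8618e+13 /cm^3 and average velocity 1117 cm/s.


phi = n * v
phi = 8.8618e+13 * 1117
phi = 9.8986e+16 /cm^2/s

9.8986e+16


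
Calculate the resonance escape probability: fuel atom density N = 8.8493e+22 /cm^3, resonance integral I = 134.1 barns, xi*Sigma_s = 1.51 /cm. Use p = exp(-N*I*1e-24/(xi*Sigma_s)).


p = exp(-N * I * 1e-24 / (xi*Sigma_s))
p = exp(-8.8493e+22 * 134.1 * 1e-24 / 1.51)
p = 3.8631e-04

3.8631e-04


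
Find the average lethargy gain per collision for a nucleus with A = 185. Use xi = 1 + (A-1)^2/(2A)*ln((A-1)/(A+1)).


xi = 1 + (A-1)^2/(2A) * ln((A-1)/(A+1))
xi = 1 + (185-1)^2/(2*185) * ln((185-1)/(185 +1))
xi = 0.010772

0.010772


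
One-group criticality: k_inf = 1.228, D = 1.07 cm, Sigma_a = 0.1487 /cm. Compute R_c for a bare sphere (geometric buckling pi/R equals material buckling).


L^2 = D / Sigma_a = 1.07 / 0.1487 = 7.195696 cm^2
B_m^2 = (k_inf - 1) / L^2 = (1.228 - 1) / 7.195696 = 0.03168561 /cm^2
For a bare sphere: B_g = pi/R, so R_c = pi / sqrt(B_m^2)
R_c = pi / sqrt(0.03168561) = 17.649 cm

17.649


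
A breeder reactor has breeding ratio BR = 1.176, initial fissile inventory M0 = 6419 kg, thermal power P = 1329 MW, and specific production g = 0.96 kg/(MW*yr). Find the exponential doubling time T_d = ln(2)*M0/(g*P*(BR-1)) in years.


Breeding gain G = BR - 1 = 1.176 - 1 = 0.176
Fissile production rate = g * P * G = 0.96 * 1329 * 0.176 = 224.54784 kg/yr
T_d = ln(2) * M0 / (g * P * G)
T_d = ln(2) * 6419 / 224.54784 = 19.815 yr

19.815


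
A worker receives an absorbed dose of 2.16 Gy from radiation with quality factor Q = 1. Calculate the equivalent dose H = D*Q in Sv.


H = D * Q
H = 2.16 * 1
H = 2.1600 Sv

2.1600


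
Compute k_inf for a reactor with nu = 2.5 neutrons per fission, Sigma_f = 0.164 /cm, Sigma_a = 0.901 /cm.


k_inf = nu * Sigma_f / Sigma_a
k_inf = 2.5 * 0.164 / 0.901
k_inf = 0.45505

0.45505


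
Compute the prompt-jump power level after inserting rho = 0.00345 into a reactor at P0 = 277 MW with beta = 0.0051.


P1/P0 = beta / (beta - rho)
P1/P0 = 0.0051 / (0.0051 - 0.00345) = 3.090909
P1 = 277 * 3.090909 = 856.18 MW

856.18


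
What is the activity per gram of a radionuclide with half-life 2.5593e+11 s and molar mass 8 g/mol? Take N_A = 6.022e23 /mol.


lambda = ln(2) / t_half = ln(2) / 2.5593e+11 = 2.708347e-12 /s
SA = lambda * N_A / M
SA = 2.708347e-12 * 6.022e23 / 8
SA = 2.0387e+11 Bq/g

2.0387e+11


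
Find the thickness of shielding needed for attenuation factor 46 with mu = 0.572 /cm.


x = ln(factor) / mu
x = ln(46) / 0.572
x = 6.6934 cm

6.6934


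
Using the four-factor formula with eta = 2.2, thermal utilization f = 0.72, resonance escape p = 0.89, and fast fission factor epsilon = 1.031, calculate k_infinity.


k_inf = eta * f * p * epsilon
k_inf = 2.2 * 0.72 * 0.89 * 1.031
k_inf = 1.4535

1.4535


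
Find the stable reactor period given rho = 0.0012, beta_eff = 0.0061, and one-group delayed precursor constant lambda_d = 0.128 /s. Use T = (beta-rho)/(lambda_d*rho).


T = (beta - rho) / (lambda_d * rho)
T = (0.0061 - 0.0012) / (0.128 * 0.0012)
T = 31.901 s

31.901


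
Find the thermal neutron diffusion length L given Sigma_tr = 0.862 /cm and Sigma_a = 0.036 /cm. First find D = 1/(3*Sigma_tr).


D = 1 / (3 * Sigma_tr) = 1 / (3 * 0.862) = 0.3866976 cm
L = sqrt(D / Sigma_a)
L = sqrt(0.3866976 / 0.036)
L = 3.2774 cm

3.2774


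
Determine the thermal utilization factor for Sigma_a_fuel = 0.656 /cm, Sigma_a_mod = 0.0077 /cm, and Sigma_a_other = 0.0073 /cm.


f = Sigma_a_fuel / (Sigma_a_fuel + Sigma_a_mod + Sigma_a_other)
f = 0.656 / (0.656 + 0.0077 + 0.0073)
f = 0.97765

0.97765


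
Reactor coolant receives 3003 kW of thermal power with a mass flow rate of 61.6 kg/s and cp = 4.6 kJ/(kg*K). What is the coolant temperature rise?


dT = Q / (m_dot * cp)
dT = 3003 / (61.6 * 4.6)
dT = 10.598 C

10.598


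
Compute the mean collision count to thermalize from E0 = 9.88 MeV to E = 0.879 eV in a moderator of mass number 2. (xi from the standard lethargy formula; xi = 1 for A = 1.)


xi = 1 + (A-1)^2/(2A)*ln((A-1)/(A+1)) = 0.7253469 (for A = 2)
n = ln(E0/E) / xi
n = ln(9.88e6 / 0.879) / 0.7253469
n = ln(1.124005e+07) / 0.7253469 = 22.382

22.382


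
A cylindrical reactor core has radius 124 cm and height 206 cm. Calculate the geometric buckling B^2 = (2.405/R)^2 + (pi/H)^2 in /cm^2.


B^2 = (2.405/R)^2 + (pi/H)^2
B^2 = (2.405/124)^2 + (pi/206)^2
B^2 = 6.0875e-04 /cm^2

6.0875e-04


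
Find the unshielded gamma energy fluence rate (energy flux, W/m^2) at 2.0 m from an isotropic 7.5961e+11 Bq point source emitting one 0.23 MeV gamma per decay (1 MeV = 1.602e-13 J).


psi = A * E * 1.602e-13 / (4*pi*r^2)
psi = 7.5961e+11 * 0.23 * 1.602e-13 / (4*pi*2.0^2)
psi = 5.5682e-04 W/m^2

5.5682e-04


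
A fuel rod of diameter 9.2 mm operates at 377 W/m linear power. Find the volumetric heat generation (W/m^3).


r = D / 2 / 1000 = 9.2 / 2 / 1000 = 0.0046 m
q''' = q' / (pi * r^2)
q''' = 377 / (pi * 0.0046^2)
q''' = 5.6712e+06 W/m^3

5.6712e+06


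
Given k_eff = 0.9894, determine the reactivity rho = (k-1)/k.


rho = (k_eff - 1) / k_eff
rho = (0.9894 - 1) / 0.9894
rho = -0.010714

-0.010714


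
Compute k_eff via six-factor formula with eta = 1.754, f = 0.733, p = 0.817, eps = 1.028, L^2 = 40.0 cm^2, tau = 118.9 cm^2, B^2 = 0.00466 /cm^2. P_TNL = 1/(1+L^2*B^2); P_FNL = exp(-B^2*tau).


k_inf = eta*f*p*eps = 1.754*0.733*0.817*1.028 = 1.079813
P_TNL = 1/(1 + L^2*B^2) = 1/(1 + 40.0*0.00466) = 0.8428860
P_FNL = exp(-B^2*tau) = exp(-0.00466*118.9) = 0.5746041
k_eff = k_inf * P_TNL * P_FNL = 1.079813 * 0.8428860 * 0.5746041
k_eff = 0.52298

0.52298


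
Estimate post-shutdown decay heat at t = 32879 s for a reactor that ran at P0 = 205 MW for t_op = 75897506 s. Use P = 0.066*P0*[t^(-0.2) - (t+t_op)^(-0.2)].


P/P0 = 0.066 * [t^(-0.2) - (t + t_op)^(-0.2)]
P/P0 = 0.066 * [32879^(-0.2) - (32879 + 75897506)^(-0.2)]
P/P0 = 0.066 * [0.1249155 - 0.02654098] = 0.006492718
P = 205 * 0.006492718 = 1.3310 MW

1.3310


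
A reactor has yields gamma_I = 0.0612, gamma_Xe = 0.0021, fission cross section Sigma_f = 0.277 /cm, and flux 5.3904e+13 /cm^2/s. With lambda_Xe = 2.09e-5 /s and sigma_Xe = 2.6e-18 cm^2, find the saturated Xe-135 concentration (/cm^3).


Xe_eq = (gamma_I + gamma_Xe) * Sigma_f * phi / (lambda_Xe + sigma_Xe * phi)
Numerator = (0.0612 + 0.0021) * 0.277 * 5.3904e+13 = 9.451581e+11
Denominator = 2.09e-5 + 2.6e-18 * 5.3904e+13 = 1.610504e-04
Xe_eq = 9.451581e+11 / 1.610504e-04 = 5.8687e+15 /cm^3

5.8687e+15


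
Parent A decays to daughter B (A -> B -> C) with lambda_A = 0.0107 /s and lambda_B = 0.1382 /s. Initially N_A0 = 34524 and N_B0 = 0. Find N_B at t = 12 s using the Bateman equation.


N_B(t) = lambda_A * N_A0 / (lambda_B - lambda_A) * [exp(-lambda_A*t) - exp(-lambda_B*t)]
exp(-0.0107*12) = 0.8795015; exp(-0.1382*12) = 0.1904434
N_B = 0.0107 * 34524 / (0.1382 - 0.0107) * (0.8795015 - 0.1904434)
N_B = 1996.4

1996.4


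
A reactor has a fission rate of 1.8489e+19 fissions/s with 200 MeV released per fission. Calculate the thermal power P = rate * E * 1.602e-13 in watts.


P = fission_rate * E_MeV * 1.602e-13
P = 1.8489e+19 * 200 * 1.602e-13
P = 5.9239e+08 W

5.9239e+08


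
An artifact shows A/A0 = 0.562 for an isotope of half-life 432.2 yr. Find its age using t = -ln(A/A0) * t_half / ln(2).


lambda = ln(2) / t_half = ln(2) / 432.2 = 0.001603765 /yr
t = -ln(A/A0) / lambda
t = -ln(0.562) / 0.001603765
t = 359.31 yr

359.31


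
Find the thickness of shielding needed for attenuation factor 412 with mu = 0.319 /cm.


x = ln(factor) / mu
x = ln(412) / 0.319
x = 18.875 cm

18.875


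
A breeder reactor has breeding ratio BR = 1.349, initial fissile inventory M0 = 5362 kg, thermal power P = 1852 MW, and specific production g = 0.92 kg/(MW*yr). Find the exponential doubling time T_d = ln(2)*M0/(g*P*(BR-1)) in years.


Breeding gain G = BR - 1 = 1.349 - 1 = 0.349
Fissile production rate = g * P * G = 0.92 * 1852 * 0.349 = 594.64016 kg/yr
T_d = ln(2) * M0 / (g * P * G)
T_d = ln(2) * 5362 / 594.64016 = 6.2503 yr

6.2503


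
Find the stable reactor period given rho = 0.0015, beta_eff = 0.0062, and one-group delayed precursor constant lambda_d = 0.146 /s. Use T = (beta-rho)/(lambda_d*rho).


T = (beta - rho) / (lambda_d * rho)
T = (0.0062 - 0.0015) / (0.146 * 0.0015)
T = 21.461 s

21.461


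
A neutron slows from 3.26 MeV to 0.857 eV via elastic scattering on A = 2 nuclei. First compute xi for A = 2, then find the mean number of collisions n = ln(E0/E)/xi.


xi = 1 + (A-1)^2/(2A)*ln((A-1)/(A+1)) = 0.7253469 (for A = 2)
n = ln(E0/E) / xi
n = ln(3.26e6 / 0.857) / 0.7253469
n = ln(3.803967e+06) / 0.7253469 = 20.889

20.889


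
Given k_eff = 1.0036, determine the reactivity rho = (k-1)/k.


rho = (k_eff - 1) / k_eff
rho = (1.0036 - 1) / 1.0036
rho = 0.0035871

0.0035871


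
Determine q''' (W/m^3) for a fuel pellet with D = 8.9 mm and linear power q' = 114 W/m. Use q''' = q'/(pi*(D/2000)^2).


r = D / 2 / 1000 = 8.9 / 2 / 1000 = 0.00445 m
q''' = q' / (pi * r^2)
q''' = 114 / (pi * 0.00445^2)
q''' = 1.8325e+06 W/m^3

1.8325e+06


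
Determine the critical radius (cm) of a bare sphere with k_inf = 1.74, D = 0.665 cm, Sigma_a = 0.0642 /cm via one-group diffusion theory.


L^2 = D / Sigma_a = 0.665 / 0.0642 = 10.35826 cm^2
B_m^2 = (k_inf - 1) / L^2 = (1.74 - 1) / 10.35826 = 0.07144057 /cm^2
For a bare sphere: B_g = pi/R, so R_c = pi / sqrt(B_m^2)
R_c = pi / sqrt(0.07144057) = 11.754 cm

11.754


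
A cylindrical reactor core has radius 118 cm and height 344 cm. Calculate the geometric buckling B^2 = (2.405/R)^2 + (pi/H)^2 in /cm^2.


B^2 = (2.405/R)^2 + (pi/H)^2
B^2 = (2.405/118)^2 + (pi/344)^2
B^2 = 4.9880e-04 /cm^2

4.9880e-04


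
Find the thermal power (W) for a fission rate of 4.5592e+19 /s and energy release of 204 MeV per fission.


P = fission_rate * E_MeV * 1.602e-13
P = 4.5592e+19 * 204 * 1.602e-13
P = 1.4900e+09 W

1.4900e+09


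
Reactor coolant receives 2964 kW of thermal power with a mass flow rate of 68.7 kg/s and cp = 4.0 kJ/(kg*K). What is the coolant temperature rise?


dT = Q / (m_dot * cp)
dT = 2964 / (68.7 * 4.0)
dT = 10.786 C

10.786


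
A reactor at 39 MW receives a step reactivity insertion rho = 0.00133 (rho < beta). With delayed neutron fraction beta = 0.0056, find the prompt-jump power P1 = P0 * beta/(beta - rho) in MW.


P1/P0 = beta / (beta - rho)
P1/P0 = 0.0056 / (0.0056 - 0.00133) = 1.311475
P1 = 39 * 1.311475 = 51.148 MW

51.148


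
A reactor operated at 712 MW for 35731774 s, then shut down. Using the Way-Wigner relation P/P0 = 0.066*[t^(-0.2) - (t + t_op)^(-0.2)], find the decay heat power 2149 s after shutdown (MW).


P/P0 = 0.066 * [t^(-0.2) - (t + t_op)^(-0.2)]
P/P0 = 0.066 * [2149^(-0.2) - (2149 + 35731774)^(-0.2)]
P/P0 = 0.066 * [0.2155523 - 0.03085914] = 0.01218975
P = 712 * 0.01218975 = 8.6791 MW

8.6791


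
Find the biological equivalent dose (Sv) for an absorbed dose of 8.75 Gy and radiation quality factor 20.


H = D * Q
H = 8.75 * 20
H = 175.00 Sv

175.00


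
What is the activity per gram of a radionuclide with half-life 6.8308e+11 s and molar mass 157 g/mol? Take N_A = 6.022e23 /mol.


lambda = ln(2) / t_half = ln(2) / 6.8308e+11 = 1.014738e-12 /s
SA = lambda * N_A / M
SA = 1.014738e-12 * 6.022e23 / 157
SA = 3.8922e+09 Bq/g

3.8922e+09


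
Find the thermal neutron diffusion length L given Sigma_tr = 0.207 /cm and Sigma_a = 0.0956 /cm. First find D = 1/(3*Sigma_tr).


D = 1 / (3 * Sigma_tr) = 1 / (3 * 0.207) = 1.610306 cm
L = sqrt(D / Sigma_a)
L = sqrt(1.610306 / 0.0956)
L = 4.1042 cm

4.1042


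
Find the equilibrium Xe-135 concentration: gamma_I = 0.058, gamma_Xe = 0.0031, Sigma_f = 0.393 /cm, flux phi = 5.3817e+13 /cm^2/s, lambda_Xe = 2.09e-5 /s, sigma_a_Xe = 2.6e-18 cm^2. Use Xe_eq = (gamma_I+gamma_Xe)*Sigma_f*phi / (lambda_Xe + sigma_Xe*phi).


Xe_eq = (gamma_I + gamma_Xe) * Sigma_f * phi / (lambda_Xe + sigma_Xe * phi)
Numerator = (0.058 + 0.0031) * 0.393 * 5.3817e+13 = 1.292270e+12
Denominator = 2.09e-5 + 2.6e-18 * 5.3817e+13 = 1.608242e-04
Xe_eq = 1.292270e+12 / 1.608242e-04 = 8.0353e+15 /cm^3

8.0353e+15


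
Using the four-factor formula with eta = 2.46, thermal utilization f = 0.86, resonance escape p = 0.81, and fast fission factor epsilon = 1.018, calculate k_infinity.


k_inf = eta * f * p * epsilon
k_inf = 2.46 * 0.86 * 0.81 * 1.018
k_inf = 1.7445

1.7445


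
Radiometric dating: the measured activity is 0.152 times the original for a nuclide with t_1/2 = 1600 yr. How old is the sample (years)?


lambda = ln(2) / t_half = ln(2) / 1600 = 4.332170e-04 /yr
t = -ln(A/A0) / lambda
t = -ln(0.152) / 4.332170e-04
t = 4348.6 yr

4348.6


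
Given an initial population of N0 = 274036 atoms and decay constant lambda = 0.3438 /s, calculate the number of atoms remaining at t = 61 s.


N = N0 * exp(-lambda * t)
N = 274036 * exp(-0.3438 * 61)
N = 2.1373e-04

2.1373e-04


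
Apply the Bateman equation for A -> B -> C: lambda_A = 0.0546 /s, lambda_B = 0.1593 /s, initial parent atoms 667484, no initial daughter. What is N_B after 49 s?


N_B(t) = lambda_A * N_A0 / (lambda_B - lambda_A) * [exp(-lambda_A*t) - exp(-lambda_B*t)]
exp(-0.0546*49) = 0.06887927; exp(-0.1593*49) = 4.074061e-04
N_B = 0.0546 * 667484 / (0.1593 - 0.0546) * (0.06887927 - 4.074061e-04)
N_B = 23834

23834


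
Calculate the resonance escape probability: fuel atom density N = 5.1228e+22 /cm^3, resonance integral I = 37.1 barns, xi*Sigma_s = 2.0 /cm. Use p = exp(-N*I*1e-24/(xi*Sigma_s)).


p = exp(-N * I * 1e-24 / (xi*Sigma_s))
p = exp(-5.1228e+22 * 37.1 * 1e-24 / 2.0)
p = 0.38663

0.38663


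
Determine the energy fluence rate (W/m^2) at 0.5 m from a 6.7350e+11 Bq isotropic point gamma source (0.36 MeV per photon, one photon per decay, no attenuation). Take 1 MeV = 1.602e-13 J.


psi = A * E * 1.602e-13 / (4*pi*r^2)
psi = 6.7350e+11 * 0.36 * 1.602e-13 / (4*pi*0.5^2)
psi = 0.012364 W/m^2

0.012364


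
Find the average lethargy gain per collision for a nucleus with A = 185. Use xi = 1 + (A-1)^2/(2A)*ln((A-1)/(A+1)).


xi = 1 + (A-1)^2/(2A) * ln((A-1)/(A+1))
xi = 1 + (185-1)^2/(2*185) * ln((185-1)/(185 +1))
xi = 0.010772

0.010772


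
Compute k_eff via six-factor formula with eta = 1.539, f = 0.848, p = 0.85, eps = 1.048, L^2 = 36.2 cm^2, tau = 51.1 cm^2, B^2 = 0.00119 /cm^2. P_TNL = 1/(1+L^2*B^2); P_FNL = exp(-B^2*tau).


k_inf = eta*f*p*eps = 1.539*0.848*0.85*1.048 = 1.162558
P_TNL = 1/(1 + L^2*B^2) = 1/(1 + 36.2*0.00119) = 0.9587011
P_FNL = exp(-B^2*tau) = exp(-0.00119*51.1) = 0.9410030
k_eff = k_inf * P_TNL * P_FNL = 1.162558 * 0.9587011 * 0.9410030
k_eff = 1.0488

1.0488


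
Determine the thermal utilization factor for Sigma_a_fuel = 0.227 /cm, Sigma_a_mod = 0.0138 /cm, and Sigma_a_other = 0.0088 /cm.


f = Sigma_a_fuel / (Sigma_a_fuel + Sigma_a_mod + Sigma_a_other)
f = 0.227 / (0.227 + 0.0138 + 0.0088)
f = 0.90946

0.90946


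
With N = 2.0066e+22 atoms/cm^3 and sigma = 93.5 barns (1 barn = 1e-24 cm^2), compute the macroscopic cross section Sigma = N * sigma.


Sigma = N * sigma_barns * 1e-24
Sigma = 2.0066e+22 * 93.5 * 1e-24
Sigma = 1.8762 /cm

1.8762


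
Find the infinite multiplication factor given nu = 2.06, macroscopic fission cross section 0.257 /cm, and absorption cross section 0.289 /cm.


k_inf = nu * Sigma_f / Sigma_a
k_inf = 2.06 * 0.257 / 0.289
k_inf = 1.8319

1.8319


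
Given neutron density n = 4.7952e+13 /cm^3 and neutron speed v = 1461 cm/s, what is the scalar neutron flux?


phi = n * v
phi = 4.7952e+13 * 1461
phi = 7.0058e+16 /cm^2/s

7.0058e+16
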